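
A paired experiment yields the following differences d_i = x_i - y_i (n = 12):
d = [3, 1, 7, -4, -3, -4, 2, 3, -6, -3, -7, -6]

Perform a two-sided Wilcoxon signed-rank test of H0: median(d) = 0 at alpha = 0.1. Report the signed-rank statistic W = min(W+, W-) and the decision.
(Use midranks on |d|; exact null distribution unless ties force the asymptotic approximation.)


Step 1: Drop any zero differences (none here) and take |d_i|.
|d| = [3, 1, 7, 4, 3, 4, 2, 3, 6, 3, 7, 6]
Step 2: Midrank |d_i| (ties get averaged ranks).
ranks: |3|->4.5, |1|->1, |7|->11.5, |4|->7.5, |3|->4.5, |4|->7.5, |2|->2, |3|->4.5, |6|->9.5, |3|->4.5, |7|->11.5, |6|->9.5
Step 3: Attach original signs; sum ranks with positive sign and with negative sign.
W+ = 4.5 + 1 + 11.5 + 2 + 4.5 = 23.5
W- = 7.5 + 4.5 + 7.5 + 9.5 + 4.5 + 11.5 + 9.5 = 54.5
(Check: W+ + W- = 78 should equal n(n+1)/2 = 78.)
Step 4: Test statistic W = min(W+, W-) = 23.5.
Step 5: Ties in |d|, so use the tie-corrected normal approximation.
        E[W] = n(n+1)/4 = 12*13/4 = 39.
        Tie groups: |d|=3 (t=4), |d|=4 (t=2), |d|=6 (t=2), |d|=7 (t=2); sum(t^3 - t) = 78.
        Var[W] = n(n+1)(2n+1)/24 - sum(t^3-t)/48 = 3900/24 - 78/48 = 160.875.
        z = (W - E[W]) / sqrt(Var[W]) = (23.5 - 39) / 12.6837 = -1.2220.
        Two-sided p = 2*Phi(z) = 0.221690.
Step 6: alpha = 0.1. fail to reject H0.

W+ = 23.5, W- = 54.5, W = min = 23.5, p = 0.221690, fail to reject H0.


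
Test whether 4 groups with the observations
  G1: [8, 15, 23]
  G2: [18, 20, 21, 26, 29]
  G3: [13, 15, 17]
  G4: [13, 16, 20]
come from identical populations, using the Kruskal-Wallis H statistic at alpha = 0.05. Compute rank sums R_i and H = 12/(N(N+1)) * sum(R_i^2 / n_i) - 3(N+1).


Step 1: Combine all N = 14 observations and assign midranks.
sorted (value, group, rank): (8,G1,1), (13,G3,2.5), (13,G4,2.5), (15,G1,4.5), (15,G3,4.5), (16,G4,6), (17,G3,7), (18,G2,8), (20,G2,9.5), (20,G4,9.5), (21,G2,11), (23,G1,12), (26,G2,13), (29,G2,14)
Step 2: Sum ranks within each group.
R_1 = 17.5 (n_1 = 3)
R_2 = 55.5 (n_2 = 5)
R_3 = 14 (n_3 = 3)
R_4 = 18 (n_4 = 3)
Step 3: H = 12/(N(N+1)) * sum(R_i^2/n_i) - 3(N+1)
     = 12/(14*15) * (17.5^2/3 + 55.5^2/5 + 14^2/3 + 18^2/3) - 3*15
     = 0.057143 * 891.467 - 45
     = 5.940952.
Step 4: Ties present; correction factor C = 1 - 18/(14^3 - 14) = 0.993407. Corrected H = 5.940952 / 0.993407 = 5.980383.
Step 5: Under H0, H ~ chi^2(3); p-value = 0.112569.
Step 6: alpha = 0.05. fail to reject H0.

H = 5.9804, df = 3, p = 0.112569, fail to reject H0.


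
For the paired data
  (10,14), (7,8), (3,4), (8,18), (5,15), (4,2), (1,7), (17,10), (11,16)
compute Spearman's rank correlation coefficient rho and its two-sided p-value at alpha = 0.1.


Step 1: Rank x and y separately (midranks; no ties here).
rank(x): 10->7, 7->5, 3->2, 8->6, 5->4, 4->3, 1->1, 17->9, 11->8
rank(y): 14->6, 8->4, 4->2, 18->9, 15->7, 2->1, 7->3, 10->5, 16->8
Step 2: d_i = R_x(i) - R_y(i); compute d_i^2.
  (7-6)^2=1, (5-4)^2=1, (2-2)^2=0, (6-9)^2=9, (4-7)^2=9, (3-1)^2=4, (1-3)^2=4, (9-5)^2=16, (8-8)^2=0
sum(d^2) = 44.
Step 3: rho = 1 - 6*44 / (9*(9^2 - 1)) = 1 - 264/720 = 0.633333.
Step 4: Under H0, t = rho * sqrt((n-2)/(1-rho^2)) = 2.1653 ~ t(7).
Step 5: Two-sided p-value from the t-distribution with 7 df = 0.067086.
Step 6: alpha = 0.1. reject H0.

rho = 0.6333, p = 0.067086, reject H0 at alpha = 0.1.


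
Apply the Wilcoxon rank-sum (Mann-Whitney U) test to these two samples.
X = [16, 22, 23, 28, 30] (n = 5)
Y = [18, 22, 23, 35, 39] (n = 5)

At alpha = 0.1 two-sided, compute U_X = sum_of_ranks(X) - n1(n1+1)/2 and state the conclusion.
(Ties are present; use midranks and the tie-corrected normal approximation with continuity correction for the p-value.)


Step 1: Combine and sort all 10 observations; assign midranks.
sorted (value, group): (16,X), (18,Y), (22,X), (22,Y), (23,X), (23,Y), (28,X), (30,X), (35,Y), (39,Y)
ranks: 16->1, 18->2, 22->3.5, 22->3.5, 23->5.5, 23->5.5, 28->7, 30->8, 35->9, 39->10
Step 2: Rank sum for X: R1 = 1 + 3.5 + 5.5 + 7 + 8 = 25.
Step 3: U_X = R1 - n1(n1+1)/2 = 25 - 5*6/2 = 25 - 15 = 10.
       U_Y = n1*n2 - U_X = 25 - 10 = 15.
Step 4: Ties are present, so use the tie-corrected normal approximation (with continuity correction) for the p-value.
Step 5: p-value = 0.674236; compare to alpha = 0.1. fail to reject H0.

U_X = 10, p = 0.674236, fail to reject H0 at alpha = 0.1.


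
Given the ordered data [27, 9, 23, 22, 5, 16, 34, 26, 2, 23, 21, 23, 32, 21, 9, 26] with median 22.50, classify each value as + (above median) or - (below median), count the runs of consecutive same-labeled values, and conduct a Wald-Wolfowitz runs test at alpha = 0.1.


Step 1: Compute median = 22.50; label A = above, B = below.
Labels in order: ABABBBAABABAABBA  (n_A = 8, n_B = 8)
Step 2: Count runs R = 11.
Step 3: Under H0 (random ordering), E[R] = 2*n_A*n_B/(n_A+n_B) + 1 = 2*8*8/16 + 1 = 9.0000.
        Var[R] = 2*n_A*n_B*(2*n_A*n_B - n_A - n_B) / ((n_A+n_B)^2 * (n_A+n_B-1)) = 14336/3840 = 3.7333.
        SD[R] = 1.9322.
Step 4: Continuity-corrected z = (R - 0.5 - E[R]) / SD[R] = (11 - 0.5 - 9.0000) / 1.9322 = 0.7763.
Step 5: Two-sided p-value via normal approximation = 2*(1 - Phi(|z|)) = 0.437558.
Step 6: alpha = 0.1. fail to reject H0.

R = 11, z = 0.7763, p = 0.437558, fail to reject H0.


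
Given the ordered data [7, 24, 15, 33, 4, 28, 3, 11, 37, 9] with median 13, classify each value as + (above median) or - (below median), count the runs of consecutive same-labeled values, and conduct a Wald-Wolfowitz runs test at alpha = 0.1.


Step 1: Compute median = 13; label A = above, B = below.
Labels in order: BAAABABBAB  (n_A = 5, n_B = 5)
Step 2: Count runs R = 7.
Step 3: Under H0 (random ordering), E[R] = 2*n_A*n_B/(n_A+n_B) + 1 = 2*5*5/10 + 1 = 6.0000.
        Var[R] = 2*n_A*n_B*(2*n_A*n_B - n_A - n_B) / ((n_A+n_B)^2 * (n_A+n_B-1)) = 2000/900 = 2.2222.
        SD[R] = 1.4907.
Step 4: Continuity-corrected z = (R - 0.5 - E[R]) / SD[R] = (7 - 0.5 - 6.0000) / 1.4907 = 0.3354.
Step 5: Two-sided p-value via normal approximation = 2*(1 - Phi(|z|)) = 0.737316.
Step 6: alpha = 0.1. fail to reject H0.

R = 7, z = 0.3354, p = 0.737316, fail to reject H0.


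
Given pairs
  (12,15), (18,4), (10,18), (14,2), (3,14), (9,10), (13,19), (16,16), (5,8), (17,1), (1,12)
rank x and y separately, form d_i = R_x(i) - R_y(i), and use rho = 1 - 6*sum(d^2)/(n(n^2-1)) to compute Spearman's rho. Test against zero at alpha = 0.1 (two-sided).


Step 1: Rank x and y separately (midranks; no ties here).
rank(x): 12->6, 18->11, 10->5, 14->8, 3->2, 9->4, 13->7, 16->9, 5->3, 17->10, 1->1
rank(y): 15->8, 4->3, 18->10, 2->2, 14->7, 10->5, 19->11, 16->9, 8->4, 1->1, 12->6
Step 2: d_i = R_x(i) - R_y(i); compute d_i^2.
  (6-8)^2=4, (11-3)^2=64, (5-10)^2=25, (8-2)^2=36, (2-7)^2=25, (4-5)^2=1, (7-11)^2=16, (9-9)^2=0, (3-4)^2=1, (10-1)^2=81, (1-6)^2=25
sum(d^2) = 278.
Step 3: rho = 1 - 6*278 / (11*(11^2 - 1)) = 1 - 1668/1320 = -0.263636.
Step 4: Under H0, t = rho * sqrt((n-2)/(1-rho^2)) = -0.8199 ~ t(9).
Step 5: Two-sided p-value from the t-distribution with 9 df = 0.433441.
Step 6: alpha = 0.1. fail to reject H0.

rho = -0.2636, p = 0.433441, fail to reject H0 at alpha = 0.1.


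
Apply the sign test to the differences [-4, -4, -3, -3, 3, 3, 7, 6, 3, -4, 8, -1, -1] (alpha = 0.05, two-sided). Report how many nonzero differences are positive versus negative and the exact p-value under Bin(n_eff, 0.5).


Step 1: Discard zero differences. Original n = 13; n_eff = number of nonzero differences = 13.
Nonzero differences (with sign): -4, -4, -3, -3, +3, +3, +7, +6, +3, -4, +8, -1, -1
Step 2: Count signs: positive = 6, negative = 7.
Step 3: Under H0: P(positive) = 0.5, so the number of positives S ~ Bin(13, 0.5).
Step 4: Two-sided exact p-value = sum of Bin(13,0.5) probabilities at or below the observed probability = 1.000000.
Step 5: alpha = 0.05. fail to reject H0.

n_eff = 13, pos = 6, neg = 7, p = 1.000000, fail to reject H0.


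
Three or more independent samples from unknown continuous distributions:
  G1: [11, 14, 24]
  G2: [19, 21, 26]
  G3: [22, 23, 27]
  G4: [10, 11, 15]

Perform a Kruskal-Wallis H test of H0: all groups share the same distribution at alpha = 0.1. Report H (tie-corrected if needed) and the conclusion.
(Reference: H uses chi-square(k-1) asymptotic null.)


Step 1: Combine all N = 12 observations and assign midranks.
sorted (value, group, rank): (10,G4,1), (11,G1,2.5), (11,G4,2.5), (14,G1,4), (15,G4,5), (19,G2,6), (21,G2,7), (22,G3,8), (23,G3,9), (24,G1,10), (26,G2,11), (27,G3,12)
Step 2: Sum ranks within each group.
R_1 = 16.5 (n_1 = 3)
R_2 = 24 (n_2 = 3)
R_3 = 29 (n_3 = 3)
R_4 = 8.5 (n_4 = 3)
Step 3: H = 12/(N(N+1)) * sum(R_i^2/n_i) - 3(N+1)
     = 12/(12*13) * (16.5^2/3 + 24^2/3 + 29^2/3 + 8.5^2/3) - 3*13
     = 0.076923 * 587.167 - 39
     = 6.166667.
Step 4: Ties present; correction factor C = 1 - 6/(12^3 - 12) = 0.996503. Corrected H = 6.166667 / 0.996503 = 6.188304.
Step 5: Under H0, H ~ chi^2(3); p-value = 0.102800.
Step 6: alpha = 0.1. fail to reject H0.

H = 6.1883, df = 3, p = 0.102800, fail to reject H0.


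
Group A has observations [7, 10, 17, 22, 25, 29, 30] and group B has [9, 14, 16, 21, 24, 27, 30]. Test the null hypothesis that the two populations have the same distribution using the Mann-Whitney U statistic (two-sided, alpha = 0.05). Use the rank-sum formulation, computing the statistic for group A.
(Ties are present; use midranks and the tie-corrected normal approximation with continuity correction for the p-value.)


Step 1: Combine and sort all 14 observations; assign midranks.
sorted (value, group): (7,X), (9,Y), (10,X), (14,Y), (16,Y), (17,X), (21,Y), (22,X), (24,Y), (25,X), (27,Y), (29,X), (30,X), (30,Y)
ranks: 7->1, 9->2, 10->3, 14->4, 16->5, 17->6, 21->7, 22->8, 24->9, 25->10, 27->11, 29->12, 30->13.5, 30->13.5
Step 2: Rank sum for X: R1 = 1 + 3 + 6 + 8 + 10 + 12 + 13.5 = 53.5.
Step 3: U_X = R1 - n1(n1+1)/2 = 53.5 - 7*8/2 = 53.5 - 28 = 25.5.
       U_Y = n1*n2 - U_X = 49 - 25.5 = 23.5.
Step 4: Ties are present, so use the tie-corrected normal approximation (with continuity correction) for the p-value.
Step 5: p-value = 0.949004; compare to alpha = 0.05. fail to reject H0.

U_X = 25.5, p = 0.949004, fail to reject H0 at alpha = 0.05.


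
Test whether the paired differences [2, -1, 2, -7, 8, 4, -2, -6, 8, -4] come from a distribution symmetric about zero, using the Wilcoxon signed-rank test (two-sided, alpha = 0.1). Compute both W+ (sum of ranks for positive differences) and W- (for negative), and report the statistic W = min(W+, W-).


Step 1: Drop any zero differences (none here) and take |d_i|.
|d| = [2, 1, 2, 7, 8, 4, 2, 6, 8, 4]
Step 2: Midrank |d_i| (ties get averaged ranks).
ranks: |2|->3, |1|->1, |2|->3, |7|->8, |8|->9.5, |4|->5.5, |2|->3, |6|->7, |8|->9.5, |4|->5.5
Step 3: Attach original signs; sum ranks with positive sign and with negative sign.
W+ = 3 + 3 + 9.5 + 5.5 + 9.5 = 30.5
W- = 1 + 8 + 3 + 7 + 5.5 = 24.5
(Check: W+ + W- = 55 should equal n(n+1)/2 = 55.)
Step 4: Test statistic W = min(W+, W-) = 24.5.
Step 5: Ties in |d|, so use the tie-corrected normal approximation.
        E[W] = n(n+1)/4 = 10*11/4 = 27.5.
        Tie groups: |d|=2 (t=3), |d|=4 (t=2), |d|=8 (t=2); sum(t^3 - t) = 36.
        Var[W] = n(n+1)(2n+1)/24 - sum(t^3-t)/48 = 2310/24 - 36/48 = 95.5.
        z = (W - E[W]) / sqrt(Var[W]) = (24.5 - 27.5) / 9.7724 = -0.3070.
        Two-sided p = 2*Phi(z) = 0.758853.
Step 6: alpha = 0.1. fail to reject H0.

W+ = 30.5, W- = 24.5, W = min = 24.5, p = 0.758853, fail to reject H0.


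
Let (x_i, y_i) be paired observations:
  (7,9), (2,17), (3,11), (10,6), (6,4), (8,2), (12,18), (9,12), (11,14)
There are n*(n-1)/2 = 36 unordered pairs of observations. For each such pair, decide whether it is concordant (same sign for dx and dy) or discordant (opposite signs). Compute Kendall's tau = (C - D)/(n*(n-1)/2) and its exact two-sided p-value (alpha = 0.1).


Step 1: Enumerate the 36 unordered pairs (i,j) with i<j and classify each by sign(x_j-x_i) * sign(y_j-y_i).
  (1,2):dx=-5,dy=+8->D; (1,3):dx=-4,dy=+2->D; (1,4):dx=+3,dy=-3->D; (1,5):dx=-1,dy=-5->C
  (1,6):dx=+1,dy=-7->D; (1,7):dx=+5,dy=+9->C; (1,8):dx=+2,dy=+3->C; (1,9):dx=+4,dy=+5->C
  (2,3):dx=+1,dy=-6->D; (2,4):dx=+8,dy=-11->D; (2,5):dx=+4,dy=-13->D; (2,6):dx=+6,dy=-15->D
  (2,7):dx=+10,dy=+1->C; (2,8):dx=+7,dy=-5->D; (2,9):dx=+9,dy=-3->D; (3,4):dx=+7,dy=-5->D
  (3,5):dx=+3,dy=-7->D; (3,6):dx=+5,dy=-9->D; (3,7):dx=+9,dy=+7->C; (3,8):dx=+6,dy=+1->C
  (3,9):dx=+8,dy=+3->C; (4,5):dx=-4,dy=-2->C; (4,6):dx=-2,dy=-4->C; (4,7):dx=+2,dy=+12->C
  (4,8):dx=-1,dy=+6->D; (4,9):dx=+1,dy=+8->C; (5,6):dx=+2,dy=-2->D; (5,7):dx=+6,dy=+14->C
  (5,8):dx=+3,dy=+8->C; (5,9):dx=+5,dy=+10->C; (6,7):dx=+4,dy=+16->C; (6,8):dx=+1,dy=+10->C
  (6,9):dx=+3,dy=+12->C; (7,8):dx=-3,dy=-6->C; (7,9):dx=-1,dy=-4->C; (8,9):dx=+2,dy=+2->C
Step 2: C = 21, D = 15, total pairs = 36.
Step 3: tau = (C - D)/(n(n-1)/2) = (21 - 15)/36 = 0.166667.
Step 4: Exact two-sided p-value (enumerate n! = 362880 permutations of y under H0): p = 0.612202.
Step 5: alpha = 0.1. fail to reject H0.

tau_b = 0.1667 (C=21, D=15), p = 0.612202, fail to reject H0.


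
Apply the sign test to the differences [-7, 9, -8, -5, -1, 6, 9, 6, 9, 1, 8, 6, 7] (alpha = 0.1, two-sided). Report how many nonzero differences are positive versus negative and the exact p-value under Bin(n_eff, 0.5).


Step 1: Discard zero differences. Original n = 13; n_eff = number of nonzero differences = 13.
Nonzero differences (with sign): -7, +9, -8, -5, -1, +6, +9, +6, +9, +1, +8, +6, +7
Step 2: Count signs: positive = 9, negative = 4.
Step 3: Under H0: P(positive) = 0.5, so the number of positives S ~ Bin(13, 0.5).
Step 4: Two-sided exact p-value = sum of Bin(13,0.5) probabilities at or below the observed probability = 0.266846.
Step 5: alpha = 0.1. fail to reject H0.

n_eff = 13, pos = 9, neg = 4, p = 0.266846, fail to reject H0.


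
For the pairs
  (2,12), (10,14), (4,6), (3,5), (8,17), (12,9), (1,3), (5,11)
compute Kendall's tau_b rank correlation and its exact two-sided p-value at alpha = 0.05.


Step 1: Enumerate the 28 unordered pairs (i,j) with i<j and classify each by sign(x_j-x_i) * sign(y_j-y_i).
  (1,2):dx=+8,dy=+2->C; (1,3):dx=+2,dy=-6->D; (1,4):dx=+1,dy=-7->D; (1,5):dx=+6,dy=+5->C
  (1,6):dx=+10,dy=-3->D; (1,7):dx=-1,dy=-9->C; (1,8):dx=+3,dy=-1->D; (2,3):dx=-6,dy=-8->C
  (2,4):dx=-7,dy=-9->C; (2,5):dx=-2,dy=+3->D; (2,6):dx=+2,dy=-5->D; (2,7):dx=-9,dy=-11->C
  (2,8):dx=-5,dy=-3->C; (3,4):dx=-1,dy=-1->C; (3,5):dx=+4,dy=+11->C; (3,6):dx=+8,dy=+3->C
  (3,7):dx=-3,dy=-3->C; (3,8):dx=+1,dy=+5->C; (4,5):dx=+5,dy=+12->C; (4,6):dx=+9,dy=+4->C
  (4,7):dx=-2,dy=-2->C; (4,8):dx=+2,dy=+6->C; (5,6):dx=+4,dy=-8->D; (5,7):dx=-7,dy=-14->C
  (5,8):dx=-3,dy=-6->C; (6,7):dx=-11,dy=-6->C; (6,8):dx=-7,dy=+2->D; (7,8):dx=+4,dy=+8->C
Step 2: C = 20, D = 8, total pairs = 28.
Step 3: tau = (C - D)/(n(n-1)/2) = (20 - 8)/28 = 0.428571.
Step 4: Exact two-sided p-value (enumerate n! = 40320 permutations of y under H0): p = 0.178869.
Step 5: alpha = 0.05. fail to reject H0.

tau_b = 0.4286 (C=20, D=8), p = 0.178869, fail to reject H0.


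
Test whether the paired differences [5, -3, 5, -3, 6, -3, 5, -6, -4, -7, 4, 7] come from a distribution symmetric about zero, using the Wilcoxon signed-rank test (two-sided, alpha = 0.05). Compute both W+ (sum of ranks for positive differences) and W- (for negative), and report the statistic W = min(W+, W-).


Step 1: Drop any zero differences (none here) and take |d_i|.
|d| = [5, 3, 5, 3, 6, 3, 5, 6, 4, 7, 4, 7]
Step 2: Midrank |d_i| (ties get averaged ranks).
ranks: |5|->7, |3|->2, |5|->7, |3|->2, |6|->9.5, |3|->2, |5|->7, |6|->9.5, |4|->4.5, |7|->11.5, |4|->4.5, |7|->11.5
Step 3: Attach original signs; sum ranks with positive sign and with negative sign.
W+ = 7 + 7 + 9.5 + 7 + 4.5 + 11.5 = 46.5
W- = 2 + 2 + 2 + 9.5 + 4.5 + 11.5 = 31.5
(Check: W+ + W- = 78 should equal n(n+1)/2 = 78.)
Step 4: Test statistic W = min(W+, W-) = 31.5.
Step 5: Ties in |d|, so use the tie-corrected normal approximation.
        E[W] = n(n+1)/4 = 12*13/4 = 39.
        Tie groups: |d|=3 (t=3), |d|=4 (t=2), |d|=5 (t=3), |d|=6 (t=2), |d|=7 (t=2); sum(t^3 - t) = 66.
        Var[W] = n(n+1)(2n+1)/24 - sum(t^3-t)/48 = 3900/24 - 66/48 = 161.125.
        z = (W - E[W]) / sqrt(Var[W]) = (31.5 - 39) / 12.6935 = -0.5909.
        Two-sided p = 2*Phi(z) = 0.554619.
Step 6: alpha = 0.05. fail to reject H0.

W+ = 46.5, W- = 31.5, W = min = 31.5, p = 0.554619, fail to reject H0.


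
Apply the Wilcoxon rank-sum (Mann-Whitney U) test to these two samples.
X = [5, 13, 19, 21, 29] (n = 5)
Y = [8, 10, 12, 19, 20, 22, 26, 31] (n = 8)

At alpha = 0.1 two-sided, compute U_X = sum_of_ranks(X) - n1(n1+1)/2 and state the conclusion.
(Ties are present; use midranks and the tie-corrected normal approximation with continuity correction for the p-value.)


Step 1: Combine and sort all 13 observations; assign midranks.
sorted (value, group): (5,X), (8,Y), (10,Y), (12,Y), (13,X), (19,X), (19,Y), (20,Y), (21,X), (22,Y), (26,Y), (29,X), (31,Y)
ranks: 5->1, 8->2, 10->3, 12->4, 13->5, 19->6.5, 19->6.5, 20->8, 21->9, 22->10, 26->11, 29->12, 31->13
Step 2: Rank sum for X: R1 = 1 + 5 + 6.5 + 9 + 12 = 33.5.
Step 3: U_X = R1 - n1(n1+1)/2 = 33.5 - 5*6/2 = 33.5 - 15 = 18.5.
       U_Y = n1*n2 - U_X = 40 - 18.5 = 21.5.
Step 4: Ties are present, so use the tie-corrected normal approximation (with continuity correction) for the p-value.
Step 5: p-value = 0.883458; compare to alpha = 0.1. fail to reject H0.

U_X = 18.5, p = 0.883458, fail to reject H0 at alpha = 0.1.


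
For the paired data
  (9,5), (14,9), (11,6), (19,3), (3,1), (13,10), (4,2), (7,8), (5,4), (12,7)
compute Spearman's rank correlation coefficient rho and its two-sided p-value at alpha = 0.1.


Step 1: Rank x and y separately (midranks; no ties here).
rank(x): 9->5, 14->9, 11->6, 19->10, 3->1, 13->8, 4->2, 7->4, 5->3, 12->7
rank(y): 5->5, 9->9, 6->6, 3->3, 1->1, 10->10, 2->2, 8->8, 4->4, 7->7
Step 2: d_i = R_x(i) - R_y(i); compute d_i^2.
  (5-5)^2=0, (9-9)^2=0, (6-6)^2=0, (10-3)^2=49, (1-1)^2=0, (8-10)^2=4, (2-2)^2=0, (4-8)^2=16, (3-4)^2=1, (7-7)^2=0
sum(d^2) = 70.
Step 3: rho = 1 - 6*70 / (10*(10^2 - 1)) = 1 - 420/990 = 0.575758.
Step 4: Under H0, t = rho * sqrt((n-2)/(1-rho^2)) = 1.9917 ~ t(8).
Step 5: Two-sided p-value from the t-distribution with 8 df = 0.081553.
Step 6: alpha = 0.1. reject H0.

rho = 0.5758, p = 0.081553, reject H0 at alpha = 0.1.


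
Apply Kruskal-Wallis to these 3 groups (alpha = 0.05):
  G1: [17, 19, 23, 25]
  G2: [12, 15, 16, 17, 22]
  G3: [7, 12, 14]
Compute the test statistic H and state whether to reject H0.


Step 1: Combine all N = 12 observations and assign midranks.
sorted (value, group, rank): (7,G3,1), (12,G2,2.5), (12,G3,2.5), (14,G3,4), (15,G2,5), (16,G2,6), (17,G1,7.5), (17,G2,7.5), (19,G1,9), (22,G2,10), (23,G1,11), (25,G1,12)
Step 2: Sum ranks within each group.
R_1 = 39.5 (n_1 = 4)
R_2 = 31 (n_2 = 5)
R_3 = 7.5 (n_3 = 3)
Step 3: H = 12/(N(N+1)) * sum(R_i^2/n_i) - 3(N+1)
     = 12/(12*13) * (39.5^2/4 + 31^2/5 + 7.5^2/3) - 3*13
     = 0.076923 * 601.013 - 39
     = 7.231731.
Step 4: Ties present; correction factor C = 1 - 12/(12^3 - 12) = 0.993007. Corrected H = 7.231731 / 0.993007 = 7.282658.
Step 5: Under H0, H ~ chi^2(2); p-value = 0.026217.
Step 6: alpha = 0.05. reject H0.

H = 7.2827, df = 2, p = 0.026217, reject H0.


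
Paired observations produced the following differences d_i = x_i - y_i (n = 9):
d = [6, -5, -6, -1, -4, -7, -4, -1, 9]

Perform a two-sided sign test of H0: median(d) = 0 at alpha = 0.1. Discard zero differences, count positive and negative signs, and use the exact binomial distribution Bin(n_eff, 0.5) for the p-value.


Step 1: Discard zero differences. Original n = 9; n_eff = number of nonzero differences = 9.
Nonzero differences (with sign): +6, -5, -6, -1, -4, -7, -4, -1, +9
Step 2: Count signs: positive = 2, negative = 7.
Step 3: Under H0: P(positive) = 0.5, so the number of positives S ~ Bin(9, 0.5).
Step 4: Two-sided exact p-value = sum of Bin(9,0.5) probabilities at or below the observed probability = 0.179688.
Step 5: alpha = 0.1. fail to reject H0.

n_eff = 9, pos = 2, neg = 7, p = 0.179688, fail to reject H0.


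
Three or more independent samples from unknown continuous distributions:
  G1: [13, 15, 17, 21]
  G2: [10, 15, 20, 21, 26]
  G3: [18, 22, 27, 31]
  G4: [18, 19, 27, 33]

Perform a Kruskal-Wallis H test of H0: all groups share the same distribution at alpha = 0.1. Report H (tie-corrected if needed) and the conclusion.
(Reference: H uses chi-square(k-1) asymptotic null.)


Step 1: Combine all N = 17 observations and assign midranks.
sorted (value, group, rank): (10,G2,1), (13,G1,2), (15,G1,3.5), (15,G2,3.5), (17,G1,5), (18,G3,6.5), (18,G4,6.5), (19,G4,8), (20,G2,9), (21,G1,10.5), (21,G2,10.5), (22,G3,12), (26,G2,13), (27,G3,14.5), (27,G4,14.5), (31,G3,16), (33,G4,17)
Step 2: Sum ranks within each group.
R_1 = 21 (n_1 = 4)
R_2 = 37 (n_2 = 5)
R_3 = 49 (n_3 = 4)
R_4 = 46 (n_4 = 4)
Step 3: H = 12/(N(N+1)) * sum(R_i^2/n_i) - 3(N+1)
     = 12/(17*18) * (21^2/4 + 37^2/5 + 49^2/4 + 46^2/4) - 3*18
     = 0.039216 * 1513.3 - 54
     = 5.345098.
Step 4: Ties present; correction factor C = 1 - 24/(17^3 - 17) = 0.995098. Corrected H = 5.345098 / 0.995098 = 5.371429.
Step 5: Under H0, H ~ chi^2(3); p-value = 0.146534.
Step 6: alpha = 0.1. fail to reject H0.

H = 5.3714, df = 3, p = 0.146534, fail to reject H0.


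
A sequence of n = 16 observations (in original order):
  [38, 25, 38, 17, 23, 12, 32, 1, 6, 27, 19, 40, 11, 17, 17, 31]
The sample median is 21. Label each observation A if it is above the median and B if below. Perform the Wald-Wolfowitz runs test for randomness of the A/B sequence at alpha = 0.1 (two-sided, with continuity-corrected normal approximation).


Step 1: Compute median = 21; label A = above, B = below.
Labels in order: AAABABABBABABBBA  (n_A = 8, n_B = 8)
Step 2: Count runs R = 11.
Step 3: Under H0 (random ordering), E[R] = 2*n_A*n_B/(n_A+n_B) + 1 = 2*8*8/16 + 1 = 9.0000.
        Var[R] = 2*n_A*n_B*(2*n_A*n_B - n_A - n_B) / ((n_A+n_B)^2 * (n_A+n_B-1)) = 14336/3840 = 3.7333.
        SD[R] = 1.9322.
Step 4: Continuity-corrected z = (R - 0.5 - E[R]) / SD[R] = (11 - 0.5 - 9.0000) / 1.9322 = 0.7763.
Step 5: Two-sided p-value via normal approximation = 2*(1 - Phi(|z|)) = 0.437558.
Step 6: alpha = 0.1. fail to reject H0.

R = 11, z = 0.7763, p = 0.437558, fail to reject H0.


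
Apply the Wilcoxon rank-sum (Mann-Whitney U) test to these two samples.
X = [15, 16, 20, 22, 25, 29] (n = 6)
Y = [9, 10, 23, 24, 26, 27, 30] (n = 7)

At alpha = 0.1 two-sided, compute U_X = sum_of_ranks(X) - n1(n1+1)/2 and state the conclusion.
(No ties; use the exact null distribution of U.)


Step 1: Combine and sort all 13 observations; assign midranks.
sorted (value, group): (9,Y), (10,Y), (15,X), (16,X), (20,X), (22,X), (23,Y), (24,Y), (25,X), (26,Y), (27,Y), (29,X), (30,Y)
ranks: 9->1, 10->2, 15->3, 16->4, 20->5, 22->6, 23->7, 24->8, 25->9, 26->10, 27->11, 29->12, 30->13
Step 2: Rank sum for X: R1 = 3 + 4 + 5 + 6 + 9 + 12 = 39.
Step 3: U_X = R1 - n1(n1+1)/2 = 39 - 6*7/2 = 39 - 21 = 18.
       U_Y = n1*n2 - U_X = 42 - 18 = 24.
Step 4: No ties, so the exact null distribution of U (based on enumerating the C(13,6) = 1716 equally likely rank assignments) gives the two-sided p-value.
Step 5: p-value = 0.730769; compare to alpha = 0.1. fail to reject H0.

U_X = 18, p = 0.730769, fail to reject H0 at alpha = 0.1.


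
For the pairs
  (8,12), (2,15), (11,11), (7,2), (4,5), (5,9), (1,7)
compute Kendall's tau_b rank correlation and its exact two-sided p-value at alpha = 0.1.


Step 1: Enumerate the 21 unordered pairs (i,j) with i<j and classify each by sign(x_j-x_i) * sign(y_j-y_i).
  (1,2):dx=-6,dy=+3->D; (1,3):dx=+3,dy=-1->D; (1,4):dx=-1,dy=-10->C; (1,5):dx=-4,dy=-7->C
  (1,6):dx=-3,dy=-3->C; (1,7):dx=-7,dy=-5->C; (2,3):dx=+9,dy=-4->D; (2,4):dx=+5,dy=-13->D
  (2,5):dx=+2,dy=-10->D; (2,6):dx=+3,dy=-6->D; (2,7):dx=-1,dy=-8->C; (3,4):dx=-4,dy=-9->C
  (3,5):dx=-7,dy=-6->C; (3,6):dx=-6,dy=-2->C; (3,7):dx=-10,dy=-4->C; (4,5):dx=-3,dy=+3->D
  (4,6):dx=-2,dy=+7->D; (4,7):dx=-6,dy=+5->D; (5,6):dx=+1,dy=+4->C; (5,7):dx=-3,dy=+2->D
  (6,7):dx=-4,dy=-2->C
Step 2: C = 11, D = 10, total pairs = 21.
Step 3: tau = (C - D)/(n(n-1)/2) = (11 - 10)/21 = 0.047619.
Step 4: Exact two-sided p-value (enumerate n! = 5040 permutations of y under H0): p = 1.000000.
Step 5: alpha = 0.1. fail to reject H0.

tau_b = 0.0476 (C=11, D=10), p = 1.000000, fail to reject H0.


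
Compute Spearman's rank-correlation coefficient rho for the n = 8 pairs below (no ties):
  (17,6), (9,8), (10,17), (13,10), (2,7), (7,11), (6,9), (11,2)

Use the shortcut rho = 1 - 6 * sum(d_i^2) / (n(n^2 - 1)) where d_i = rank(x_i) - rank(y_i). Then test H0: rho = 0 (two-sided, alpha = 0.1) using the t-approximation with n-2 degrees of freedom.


Step 1: Rank x and y separately (midranks; no ties here).
rank(x): 17->8, 9->4, 10->5, 13->7, 2->1, 7->3, 6->2, 11->6
rank(y): 6->2, 8->4, 17->8, 10->6, 7->3, 11->7, 9->5, 2->1
Step 2: d_i = R_x(i) - R_y(i); compute d_i^2.
  (8-2)^2=36, (4-4)^2=0, (5-8)^2=9, (7-6)^2=1, (1-3)^2=4, (3-7)^2=16, (2-5)^2=9, (6-1)^2=25
sum(d^2) = 100.
Step 3: rho = 1 - 6*100 / (8*(8^2 - 1)) = 1 - 600/504 = -0.190476.
Step 4: Under H0, t = rho * sqrt((n-2)/(1-rho^2)) = -0.4753 ~ t(6).
Step 5: Two-sided p-value from the t-distribution with 6 df = 0.651401.
Step 6: alpha = 0.1. fail to reject H0.

rho = -0.1905, p = 0.651401, fail to reject H0 at alpha = 0.1.


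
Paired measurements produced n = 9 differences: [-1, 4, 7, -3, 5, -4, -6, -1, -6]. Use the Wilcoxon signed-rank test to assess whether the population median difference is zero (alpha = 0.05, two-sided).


Step 1: Drop any zero differences (none here) and take |d_i|.
|d| = [1, 4, 7, 3, 5, 4, 6, 1, 6]
Step 2: Midrank |d_i| (ties get averaged ranks).
ranks: |1|->1.5, |4|->4.5, |7|->9, |3|->3, |5|->6, |4|->4.5, |6|->7.5, |1|->1.5, |6|->7.5
Step 3: Attach original signs; sum ranks with positive sign and with negative sign.
W+ = 4.5 + 9 + 6 = 19.5
W- = 1.5 + 3 + 4.5 + 7.5 + 1.5 + 7.5 = 25.5
(Check: W+ + W- = 45 should equal n(n+1)/2 = 45.)
Step 4: Test statistic W = min(W+, W-) = 19.5.
Step 5: Ties in |d|, so use the tie-corrected normal approximation.
        E[W] = n(n+1)/4 = 9*10/4 = 22.5.
        Tie groups: |d|=1 (t=2), |d|=4 (t=2), |d|=6 (t=2); sum(t^3 - t) = 18.
        Var[W] = n(n+1)(2n+1)/24 - sum(t^3-t)/48 = 1710/24 - 18/48 = 70.875.
        z = (W - E[W]) / sqrt(Var[W]) = (19.5 - 22.5) / 8.4187 = -0.3563.
        Two-sided p = 2*Phi(z) = 0.721580.
Step 6: alpha = 0.05. fail to reject H0.

W+ = 19.5, W- = 25.5, W = min = 19.5, p = 0.721580, fail to reject H0.


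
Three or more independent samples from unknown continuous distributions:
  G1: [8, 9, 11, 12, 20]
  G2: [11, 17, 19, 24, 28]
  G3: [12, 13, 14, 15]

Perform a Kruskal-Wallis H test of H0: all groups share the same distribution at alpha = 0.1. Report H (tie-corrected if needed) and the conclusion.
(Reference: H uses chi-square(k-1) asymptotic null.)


Step 1: Combine all N = 14 observations and assign midranks.
sorted (value, group, rank): (8,G1,1), (9,G1,2), (11,G1,3.5), (11,G2,3.5), (12,G1,5.5), (12,G3,5.5), (13,G3,7), (14,G3,8), (15,G3,9), (17,G2,10), (19,G2,11), (20,G1,12), (24,G2,13), (28,G2,14)
Step 2: Sum ranks within each group.
R_1 = 24 (n_1 = 5)
R_2 = 51.5 (n_2 = 5)
R_3 = 29.5 (n_3 = 4)
Step 3: H = 12/(N(N+1)) * sum(R_i^2/n_i) - 3(N+1)
     = 12/(14*15) * (24^2/5 + 51.5^2/5 + 29.5^2/4) - 3*15
     = 0.057143 * 863.213 - 45
     = 4.326429.
Step 4: Ties present; correction factor C = 1 - 12/(14^3 - 14) = 0.995604. Corrected H = 4.326429 / 0.995604 = 4.345530.
Step 5: Under H0, H ~ chi^2(2); p-value = 0.113862.
Step 6: alpha = 0.1. fail to reject H0.

H = 4.3455, df = 2, p = 0.113862, fail to reject H0.


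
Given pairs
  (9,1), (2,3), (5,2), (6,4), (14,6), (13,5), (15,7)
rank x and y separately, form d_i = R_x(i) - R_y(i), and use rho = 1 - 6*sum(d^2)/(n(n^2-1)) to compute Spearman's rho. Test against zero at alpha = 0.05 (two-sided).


Step 1: Rank x and y separately (midranks; no ties here).
rank(x): 9->4, 2->1, 5->2, 6->3, 14->6, 13->5, 15->7
rank(y): 1->1, 3->3, 2->2, 4->4, 6->6, 5->5, 7->7
Step 2: d_i = R_x(i) - R_y(i); compute d_i^2.
  (4-1)^2=9, (1-3)^2=4, (2-2)^2=0, (3-4)^2=1, (6-6)^2=0, (5-5)^2=0, (7-7)^2=0
sum(d^2) = 14.
Step 3: rho = 1 - 6*14 / (7*(7^2 - 1)) = 1 - 84/336 = 0.750000.
Step 4: Under H0, t = rho * sqrt((n-2)/(1-rho^2)) = 2.5355 ~ t(5).
Step 5: Two-sided p-value from the t-distribution with 5 df = 0.052181.
Step 6: alpha = 0.05. fail to reject H0.

rho = 0.7500, p = 0.052181, fail to reject H0 at alpha = 0.05.


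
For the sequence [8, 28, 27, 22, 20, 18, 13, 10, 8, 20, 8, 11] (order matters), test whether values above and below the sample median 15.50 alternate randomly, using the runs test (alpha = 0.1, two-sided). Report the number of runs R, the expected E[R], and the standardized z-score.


Step 1: Compute median = 15.50; label A = above, B = below.
Labels in order: BAAAAABBBABB  (n_A = 6, n_B = 6)
Step 2: Count runs R = 5.
Step 3: Under H0 (random ordering), E[R] = 2*n_A*n_B/(n_A+n_B) + 1 = 2*6*6/12 + 1 = 7.0000.
        Var[R] = 2*n_A*n_B*(2*n_A*n_B - n_A - n_B) / ((n_A+n_B)^2 * (n_A+n_B-1)) = 4320/1584 = 2.7273.
        SD[R] = 1.6514.
Step 4: Continuity-corrected z = (R + 0.5 - E[R]) / SD[R] = (5 + 0.5 - 7.0000) / 1.6514 = -0.9083.
Step 5: Two-sided p-value via normal approximation = 2*(1 - Phi(|z|)) = 0.363722.
Step 6: alpha = 0.1. fail to reject H0.

R = 5, z = -0.9083, p = 0.363722, fail to reject H0.


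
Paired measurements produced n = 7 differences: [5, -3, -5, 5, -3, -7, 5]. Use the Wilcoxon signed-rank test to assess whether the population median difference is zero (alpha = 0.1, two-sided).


Step 1: Drop any zero differences (none here) and take |d_i|.
|d| = [5, 3, 5, 5, 3, 7, 5]
Step 2: Midrank |d_i| (ties get averaged ranks).
ranks: |5|->4.5, |3|->1.5, |5|->4.5, |5|->4.5, |3|->1.5, |7|->7, |5|->4.5
Step 3: Attach original signs; sum ranks with positive sign and with negative sign.
W+ = 4.5 + 4.5 + 4.5 = 13.5
W- = 1.5 + 4.5 + 1.5 + 7 = 14.5
(Check: W+ + W- = 28 should equal n(n+1)/2 = 28.)
Step 4: Test statistic W = min(W+, W-) = 13.5.
Step 5: Ties in |d|, so use the tie-corrected normal approximation.
        E[W] = n(n+1)/4 = 7*8/4 = 14.
        Tie groups: |d|=3 (t=2), |d|=5 (t=4); sum(t^3 - t) = 66.
        Var[W] = n(n+1)(2n+1)/24 - sum(t^3-t)/48 = 840/24 - 66/48 = 33.625.
        z = (W - E[W]) / sqrt(Var[W]) = (13.5 - 14) / 5.7987 = -0.0862.
        Two-sided p = 2*Phi(z) = 0.931287.
Step 6: alpha = 0.1. fail to reject H0.

W+ = 13.5, W- = 14.5, W = min = 13.5, p = 0.931287, fail to reject H0.


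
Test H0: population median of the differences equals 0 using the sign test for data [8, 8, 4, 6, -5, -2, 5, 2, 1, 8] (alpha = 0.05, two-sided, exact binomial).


Step 1: Discard zero differences. Original n = 10; n_eff = number of nonzero differences = 10.
Nonzero differences (with sign): +8, +8, +4, +6, -5, -2, +5, +2, +1, +8
Step 2: Count signs: positive = 8, negative = 2.
Step 3: Under H0: P(positive) = 0.5, so the number of positives S ~ Bin(10, 0.5).
Step 4: Two-sided exact p-value = sum of Bin(10,0.5) probabilities at or below the observed probability = 0.109375.
Step 5: alpha = 0.05. fail to reject H0.

n_eff = 10, pos = 8, neg = 2, p = 0.109375, fail to reject H0.


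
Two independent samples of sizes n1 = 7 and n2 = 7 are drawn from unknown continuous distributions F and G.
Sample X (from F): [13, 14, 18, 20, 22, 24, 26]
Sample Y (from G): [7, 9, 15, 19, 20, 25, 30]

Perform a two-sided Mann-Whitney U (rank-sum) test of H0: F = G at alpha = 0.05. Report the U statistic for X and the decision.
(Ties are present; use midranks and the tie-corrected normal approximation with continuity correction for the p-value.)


Step 1: Combine and sort all 14 observations; assign midranks.
sorted (value, group): (7,Y), (9,Y), (13,X), (14,X), (15,Y), (18,X), (19,Y), (20,X), (20,Y), (22,X), (24,X), (25,Y), (26,X), (30,Y)
ranks: 7->1, 9->2, 13->3, 14->4, 15->5, 18->6, 19->7, 20->8.5, 20->8.5, 22->10, 24->11, 25->12, 26->13, 30->14
Step 2: Rank sum for X: R1 = 3 + 4 + 6 + 8.5 + 10 + 11 + 13 = 55.5.
Step 3: U_X = R1 - n1(n1+1)/2 = 55.5 - 7*8/2 = 55.5 - 28 = 27.5.
       U_Y = n1*n2 - U_X = 49 - 27.5 = 21.5.
Step 4: Ties are present, so use the tie-corrected normal approximation (with continuity correction) for the p-value.
Step 5: p-value = 0.749128; compare to alpha = 0.05. fail to reject H0.

U_X = 27.5, p = 0.749128, fail to reject H0 at alpha = 0.05.


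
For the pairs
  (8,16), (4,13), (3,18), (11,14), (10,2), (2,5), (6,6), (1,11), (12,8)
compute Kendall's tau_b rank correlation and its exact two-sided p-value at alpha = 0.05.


Step 1: Enumerate the 36 unordered pairs (i,j) with i<j and classify each by sign(x_j-x_i) * sign(y_j-y_i).
  (1,2):dx=-4,dy=-3->C; (1,3):dx=-5,dy=+2->D; (1,4):dx=+3,dy=-2->D; (1,5):dx=+2,dy=-14->D
  (1,6):dx=-6,dy=-11->C; (1,7):dx=-2,dy=-10->C; (1,8):dx=-7,dy=-5->C; (1,9):dx=+4,dy=-8->D
  (2,3):dx=-1,dy=+5->D; (2,4):dx=+7,dy=+1->C; (2,5):dx=+6,dy=-11->D; (2,6):dx=-2,dy=-8->C
  (2,7):dx=+2,dy=-7->D; (2,8):dx=-3,dy=-2->C; (2,9):dx=+8,dy=-5->D; (3,4):dx=+8,dy=-4->D
  (3,5):dx=+7,dy=-16->D; (3,6):dx=-1,dy=-13->C; (3,7):dx=+3,dy=-12->D; (3,8):dx=-2,dy=-7->C
  (3,9):dx=+9,dy=-10->D; (4,5):dx=-1,dy=-12->C; (4,6):dx=-9,dy=-9->C; (4,7):dx=-5,dy=-8->C
  (4,8):dx=-10,dy=-3->C; (4,9):dx=+1,dy=-6->D; (5,6):dx=-8,dy=+3->D; (5,7):dx=-4,dy=+4->D
  (5,8):dx=-9,dy=+9->D; (5,9):dx=+2,dy=+6->C; (6,7):dx=+4,dy=+1->C; (6,8):dx=-1,dy=+6->D
  (6,9):dx=+10,dy=+3->C; (7,8):dx=-5,dy=+5->D; (7,9):dx=+6,dy=+2->C; (8,9):dx=+11,dy=-3->D
Step 2: C = 17, D = 19, total pairs = 36.
Step 3: tau = (C - D)/(n(n-1)/2) = (17 - 19)/36 = -0.055556.
Step 4: Exact two-sided p-value (enumerate n! = 362880 permutations of y under H0): p = 0.919455.
Step 5: alpha = 0.05. fail to reject H0.

tau_b = -0.0556 (C=17, D=19), p = 0.919455, fail to reject H0.


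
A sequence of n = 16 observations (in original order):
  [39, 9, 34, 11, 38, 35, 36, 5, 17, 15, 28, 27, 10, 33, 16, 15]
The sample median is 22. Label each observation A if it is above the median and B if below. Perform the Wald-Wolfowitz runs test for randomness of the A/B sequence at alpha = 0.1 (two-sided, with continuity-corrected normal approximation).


Step 1: Compute median = 22; label A = above, B = below.
Labels in order: ABABAAABBBAABABB  (n_A = 8, n_B = 8)
Step 2: Count runs R = 10.
Step 3: Under H0 (random ordering), E[R] = 2*n_A*n_B/(n_A+n_B) + 1 = 2*8*8/16 + 1 = 9.0000.
        Var[R] = 2*n_A*n_B*(2*n_A*n_B - n_A - n_B) / ((n_A+n_B)^2 * (n_A+n_B-1)) = 14336/3840 = 3.7333.
        SD[R] = 1.9322.
Step 4: Continuity-corrected z = (R - 0.5 - E[R]) / SD[R] = (10 - 0.5 - 9.0000) / 1.9322 = 0.2588.
Step 5: Two-sided p-value via normal approximation = 2*(1 - Phi(|z|)) = 0.795809.
Step 6: alpha = 0.1. fail to reject H0.

R = 10, z = 0.2588, p = 0.795809, fail to reject H0.


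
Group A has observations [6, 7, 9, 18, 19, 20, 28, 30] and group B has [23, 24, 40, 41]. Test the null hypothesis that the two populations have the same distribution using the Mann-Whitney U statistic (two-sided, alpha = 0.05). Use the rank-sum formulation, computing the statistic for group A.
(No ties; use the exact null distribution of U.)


Step 1: Combine and sort all 12 observations; assign midranks.
sorted (value, group): (6,X), (7,X), (9,X), (18,X), (19,X), (20,X), (23,Y), (24,Y), (28,X), (30,X), (40,Y), (41,Y)
ranks: 6->1, 7->2, 9->3, 18->4, 19->5, 20->6, 23->7, 24->8, 28->9, 30->10, 40->11, 41->12
Step 2: Rank sum for X: R1 = 1 + 2 + 3 + 4 + 5 + 6 + 9 + 10 = 40.
Step 3: U_X = R1 - n1(n1+1)/2 = 40 - 8*9/2 = 40 - 36 = 4.
       U_Y = n1*n2 - U_X = 32 - 4 = 28.
Step 4: No ties, so the exact null distribution of U (based on enumerating the C(12,8) = 495 equally likely rank assignments) gives the two-sided p-value.
Step 5: p-value = 0.048485; compare to alpha = 0.05. reject H0.

U_X = 4, p = 0.048485, reject H0 at alpha = 0.05.


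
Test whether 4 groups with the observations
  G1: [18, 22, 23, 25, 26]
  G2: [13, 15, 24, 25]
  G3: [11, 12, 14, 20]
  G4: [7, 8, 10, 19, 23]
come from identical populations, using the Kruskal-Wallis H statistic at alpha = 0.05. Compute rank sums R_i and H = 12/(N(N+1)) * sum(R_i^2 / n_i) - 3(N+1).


Step 1: Combine all N = 18 observations and assign midranks.
sorted (value, group, rank): (7,G4,1), (8,G4,2), (10,G4,3), (11,G3,4), (12,G3,5), (13,G2,6), (14,G3,7), (15,G2,8), (18,G1,9), (19,G4,10), (20,G3,11), (22,G1,12), (23,G1,13.5), (23,G4,13.5), (24,G2,15), (25,G1,16.5), (25,G2,16.5), (26,G1,18)
Step 2: Sum ranks within each group.
R_1 = 69 (n_1 = 5)
R_2 = 45.5 (n_2 = 4)
R_3 = 27 (n_3 = 4)
R_4 = 29.5 (n_4 = 5)
Step 3: H = 12/(N(N+1)) * sum(R_i^2/n_i) - 3(N+1)
     = 12/(18*19) * (69^2/5 + 45.5^2/4 + 27^2/4 + 29.5^2/5) - 3*19
     = 0.035088 * 1826.06 - 57
     = 7.072368.
Step 4: Ties present; correction factor C = 1 - 12/(18^3 - 18) = 0.997936. Corrected H = 7.072368 / 0.997936 = 7.086996.
Step 5: Under H0, H ~ chi^2(3); p-value = 0.069176.
Step 6: alpha = 0.05. fail to reject H0.

H = 7.0870, df = 3, p = 0.069176, fail to reject H0.


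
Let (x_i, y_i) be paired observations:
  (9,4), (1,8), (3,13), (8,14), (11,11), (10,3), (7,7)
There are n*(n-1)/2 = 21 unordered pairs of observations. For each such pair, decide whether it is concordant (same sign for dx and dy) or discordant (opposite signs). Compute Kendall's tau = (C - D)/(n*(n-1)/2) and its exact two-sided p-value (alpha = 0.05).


Step 1: Enumerate the 21 unordered pairs (i,j) with i<j and classify each by sign(x_j-x_i) * sign(y_j-y_i).
  (1,2):dx=-8,dy=+4->D; (1,3):dx=-6,dy=+9->D; (1,4):dx=-1,dy=+10->D; (1,5):dx=+2,dy=+7->C
  (1,6):dx=+1,dy=-1->D; (1,7):dx=-2,dy=+3->D; (2,3):dx=+2,dy=+5->C; (2,4):dx=+7,dy=+6->C
  (2,5):dx=+10,dy=+3->C; (2,6):dx=+9,dy=-5->D; (2,7):dx=+6,dy=-1->D; (3,4):dx=+5,dy=+1->C
  (3,5):dx=+8,dy=-2->D; (3,6):dx=+7,dy=-10->D; (3,7):dx=+4,dy=-6->D; (4,5):dx=+3,dy=-3->D
  (4,6):dx=+2,dy=-11->D; (4,7):dx=-1,dy=-7->C; (5,6):dx=-1,dy=-8->C; (5,7):dx=-4,dy=-4->C
  (6,7):dx=-3,dy=+4->D
Step 2: C = 8, D = 13, total pairs = 21.
Step 3: tau = (C - D)/(n(n-1)/2) = (8 - 13)/21 = -0.238095.
Step 4: Exact two-sided p-value (enumerate n! = 5040 permutations of y under H0): p = 0.561905.
Step 5: alpha = 0.05. fail to reject H0.

tau_b = -0.2381 (C=8, D=13), p = 0.561905, fail to reject H0.


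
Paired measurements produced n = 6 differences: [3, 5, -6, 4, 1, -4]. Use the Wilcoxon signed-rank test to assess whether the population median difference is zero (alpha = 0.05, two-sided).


Step 1: Drop any zero differences (none here) and take |d_i|.
|d| = [3, 5, 6, 4, 1, 4]
Step 2: Midrank |d_i| (ties get averaged ranks).
ranks: |3|->2, |5|->5, |6|->6, |4|->3.5, |1|->1, |4|->3.5
Step 3: Attach original signs; sum ranks with positive sign and with negative sign.
W+ = 2 + 5 + 3.5 + 1 = 11.5
W- = 6 + 3.5 = 9.5
(Check: W+ + W- = 21 should equal n(n+1)/2 = 21.)
Step 4: Test statistic W = min(W+, W-) = 9.5.
Step 5: Ties in |d|, so use the tie-corrected normal approximation.
        E[W] = n(n+1)/4 = 6*7/4 = 10.5.
        Tie groups: |d|=4 (t=2); sum(t^3 - t) = 6.
        Var[W] = n(n+1)(2n+1)/24 - sum(t^3-t)/48 = 546/24 - 6/48 = 22.625.
        z = (W - E[W]) / sqrt(Var[W]) = (9.5 - 10.5) / 4.7566 = -0.2102.
        Two-sided p = 2*Phi(z) = 0.833484.
Step 6: alpha = 0.05. fail to reject H0.

W+ = 11.5, W- = 9.5, W = min = 9.5, p = 0.833484, fail to reject H0.


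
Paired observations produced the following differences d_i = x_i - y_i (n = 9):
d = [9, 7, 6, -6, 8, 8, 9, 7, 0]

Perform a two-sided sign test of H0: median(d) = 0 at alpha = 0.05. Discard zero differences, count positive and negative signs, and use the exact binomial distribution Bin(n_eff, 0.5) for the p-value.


Step 1: Discard zero differences. Original n = 9; n_eff = number of nonzero differences = 8.
Nonzero differences (with sign): +9, +7, +6, -6, +8, +8, +9, +7
Step 2: Count signs: positive = 7, negative = 1.
Step 3: Under H0: P(positive) = 0.5, so the number of positives S ~ Bin(8, 0.5).
Step 4: Two-sided exact p-value = sum of Bin(8,0.5) probabilities at or below the observed probability = 0.070312.
Step 5: alpha = 0.05. fail to reject H0.

n_eff = 8, pos = 7, neg = 1, p = 0.070312, fail to reject H0.


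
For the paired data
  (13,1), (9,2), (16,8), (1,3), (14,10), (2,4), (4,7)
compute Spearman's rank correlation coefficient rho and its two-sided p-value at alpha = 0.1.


Step 1: Rank x and y separately (midranks; no ties here).
rank(x): 13->5, 9->4, 16->7, 1->1, 14->6, 2->2, 4->3
rank(y): 1->1, 2->2, 8->6, 3->3, 10->7, 4->4, 7->5
Step 2: d_i = R_x(i) - R_y(i); compute d_i^2.
  (5-1)^2=16, (4-2)^2=4, (7-6)^2=1, (1-3)^2=4, (6-7)^2=1, (2-4)^2=4, (3-5)^2=4
sum(d^2) = 34.
Step 3: rho = 1 - 6*34 / (7*(7^2 - 1)) = 1 - 204/336 = 0.392857.
Step 4: Under H0, t = rho * sqrt((n-2)/(1-rho^2)) = 0.9553 ~ t(5).
Step 5: Two-sided p-value from the t-distribution with 5 df = 0.383317.
Step 6: alpha = 0.1. fail to reject H0.

rho = 0.3929, p = 0.383317, fail to reject H0 at alpha = 0.1.
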